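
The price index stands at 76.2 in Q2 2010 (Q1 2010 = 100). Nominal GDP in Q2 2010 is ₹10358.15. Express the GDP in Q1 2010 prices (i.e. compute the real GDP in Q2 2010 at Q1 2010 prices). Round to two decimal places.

Real = Nominal ÷ (Index/100) = 10358.15 ÷ (76.2/100)
     = 10358.15 ÷ 0.762 = 13593.3727

13593.37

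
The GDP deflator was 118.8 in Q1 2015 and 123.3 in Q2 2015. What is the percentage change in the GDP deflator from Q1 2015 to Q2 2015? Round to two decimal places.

3.79%

Change = (123.3 − 118.8) / 118.8 × 100
       = 4.5 / 118.8 × 100 = 3.7879%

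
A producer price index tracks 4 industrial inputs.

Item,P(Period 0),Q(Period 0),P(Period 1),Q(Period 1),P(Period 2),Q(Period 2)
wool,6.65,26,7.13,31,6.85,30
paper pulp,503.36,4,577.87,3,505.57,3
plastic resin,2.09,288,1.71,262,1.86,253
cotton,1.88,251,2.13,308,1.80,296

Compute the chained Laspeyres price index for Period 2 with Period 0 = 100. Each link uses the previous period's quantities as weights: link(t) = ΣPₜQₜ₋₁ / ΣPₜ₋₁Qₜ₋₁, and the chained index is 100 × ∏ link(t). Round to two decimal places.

97.92

Link Period 0→Period 1:
ΣP(Period 1)Q(Period 0) = 7.13×26 + 577.87×4 + 1.71×288 + 2.13×251 = 185.38 + 2311.48 + 492.48 + 534.63 = 3523.97
ΣP(Period 0)Q(Period 0) = 6.65×26 + 503.36×4 + 2.09×288 + 1.88×251 = 172.9 + 2013.44 + 601.92 + 471.88 = 3260.14
link = 3523.97/3260.14 = 1.080926
Link Period 1→Period 2:
ΣP(Period 2)Q(Period 1) = 6.85×31 + 505.57×3 + 1.86×262 + 1.80×308 = 212.35 + 1516.71 + 487.32 + 554.4 = 2770.78
ΣP(Period 1)Q(Period 1) = 7.13×31 + 577.87×3 + 1.71×262 + 2.13×308 = 221.03 + 1733.61 + 448.02 + 656.04 = 3058.7
link = 2770.78/3058.7 = 0.905869
Chained index = 100 × 1.080926 × 0.905869 = 97.9177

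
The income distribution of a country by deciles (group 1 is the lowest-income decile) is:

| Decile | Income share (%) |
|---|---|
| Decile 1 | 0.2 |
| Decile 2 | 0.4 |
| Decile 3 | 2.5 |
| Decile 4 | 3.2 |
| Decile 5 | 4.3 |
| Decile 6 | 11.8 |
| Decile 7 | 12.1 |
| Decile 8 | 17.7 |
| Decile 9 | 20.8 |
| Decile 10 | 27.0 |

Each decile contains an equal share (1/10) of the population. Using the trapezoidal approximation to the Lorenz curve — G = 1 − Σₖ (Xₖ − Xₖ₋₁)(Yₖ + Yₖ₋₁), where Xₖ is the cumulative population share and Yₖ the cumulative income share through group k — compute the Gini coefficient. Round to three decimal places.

0.494

Cumulative income shares Yₖ: 0.0020, 0.0060, 0.0310, 0.0630, 0.1060, 0.2240, 0.3450, 0.5220, 0.7300, 1.0000
Σ (Xₖ−Xₖ₋₁)(Yₖ+Yₖ₋₁) = (1/10)(0.0020+0.0000) + (1/10)(0.0060+0.0020) + (1/10)(0.0310+0.0060) + (1/10)(0.0630+0.0310) + (1/10)(0.1060+0.0630) + (1/10)(0.2240+0.1060) + (1/10)(0.3450+0.2240) + (1/10)(0.5220+0.3450) + (1/10)(0.7300+0.5220) + (1/10)(1.0000+0.7300)
  = 0.0002 + 0.0008 + 0.0037 + 0.0094 + 0.0169 + 0.0330 + 0.0569 + 0.0867 + 0.1252 + 0.1730 = 0.5058
G = 1 − 0.5058 = 0.4942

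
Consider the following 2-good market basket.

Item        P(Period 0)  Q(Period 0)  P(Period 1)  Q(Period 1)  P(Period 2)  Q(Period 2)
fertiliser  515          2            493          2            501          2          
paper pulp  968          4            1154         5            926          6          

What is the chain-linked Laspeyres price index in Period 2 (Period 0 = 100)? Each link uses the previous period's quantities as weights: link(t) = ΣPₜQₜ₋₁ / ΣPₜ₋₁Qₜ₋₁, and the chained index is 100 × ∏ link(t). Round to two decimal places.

Link Period 0→Period 1:
ΣP(Period 1)Q(Period 0) = 493×2 + 1154×4 = 986 + 4616 = 5602
ΣP(Period 0)Q(Period 0) = 515×2 + 968×4 = 1030 + 3872 = 4902
link = 5602/4902 = 1.142799
Link Period 1→Period 2:
ΣP(Period 2)Q(Period 1) = 501×2 + 926×5 = 1002 + 4630 = 5632
ΣP(Period 1)Q(Period 1) = 493×2 + 1154×5 = 986 + 5770 = 6756
link = 5632/6756 = 0.833629
Chained index = 100 × 1.142799 × 0.833629 = 95.2671

95.27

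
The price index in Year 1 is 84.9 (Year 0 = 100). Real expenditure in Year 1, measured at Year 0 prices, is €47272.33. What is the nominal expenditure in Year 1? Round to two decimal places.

Nominal = Real × (Index/100) = 47272.33 × (84.9/100)
        = 47272.33 × 0.849 = 40134.2082

40134.21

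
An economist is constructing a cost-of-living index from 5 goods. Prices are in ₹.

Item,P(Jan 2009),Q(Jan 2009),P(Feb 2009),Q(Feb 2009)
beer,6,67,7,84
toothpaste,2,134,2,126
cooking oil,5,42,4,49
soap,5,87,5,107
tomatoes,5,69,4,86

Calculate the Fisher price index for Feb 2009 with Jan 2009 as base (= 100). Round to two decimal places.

Laspeyres component (base-period weights):
ΣP(Feb 2009)Q(Jan 2009) = 7×67 + 2×134 + 4×42 + 5×87 + 4×69 = 469 + 268 + 168 + 435 + 276 = 1616
ΣP(Jan 2009)Q(Jan 2009) = 6×67 + 2×134 + 5×42 + 5×87 + 5×69 = 402 + 268 + 210 + 435 + 345 = 1660
L = 1616 / 1660 × 100 = 97.3494
Paasche component (current-period weights):
ΣP(Feb 2009)Q(Feb 2009) = 7×84 + 2×126 + 4×49 + 5×107 + 4×86 = 588 + 252 + 196 + 535 + 344 = 1915
ΣP(Jan 2009)Q(Feb 2009) = 6×84 + 2×126 + 5×49 + 5×107 + 5×86 = 504 + 252 + 245 + 535 + 430 = 1966
P = 1915 / 1966 × 100 = 97.4059
Fisher = √(L × P) = √(97.3494 × 97.4059) = 97.3776

97.38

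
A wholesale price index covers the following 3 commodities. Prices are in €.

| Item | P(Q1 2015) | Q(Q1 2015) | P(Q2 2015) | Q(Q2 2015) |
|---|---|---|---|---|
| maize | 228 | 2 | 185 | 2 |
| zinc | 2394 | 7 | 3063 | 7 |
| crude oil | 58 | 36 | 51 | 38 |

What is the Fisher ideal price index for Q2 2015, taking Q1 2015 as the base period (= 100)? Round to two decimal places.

122.41

Laspeyres component (base-period weights):
ΣP(Q2 2015)Q(Q1 2015) = 185×2 + 3063×7 + 51×36 = 370 + 21441 + 1836 = 23647
ΣP(Q1 2015)Q(Q1 2015) = 228×2 + 2394×7 + 58×36 = 456 + 16758 + 2088 = 19302
L = 23647 / 19302 × 100 = 122.5106
Paasche component (current-period weights):
ΣP(Q2 2015)Q(Q2 2015) = 185×2 + 3063×7 + 51×38 = 370 + 21441 + 1938 = 23749
ΣP(Q1 2015)Q(Q2 2015) = 228×2 + 2394×7 + 58×38 = 456 + 16758 + 2204 = 19418
P = 23749 / 19418 × 100 = 122.3040
Fisher = √(L × P) = √(122.5106 × 122.3040) = 122.4073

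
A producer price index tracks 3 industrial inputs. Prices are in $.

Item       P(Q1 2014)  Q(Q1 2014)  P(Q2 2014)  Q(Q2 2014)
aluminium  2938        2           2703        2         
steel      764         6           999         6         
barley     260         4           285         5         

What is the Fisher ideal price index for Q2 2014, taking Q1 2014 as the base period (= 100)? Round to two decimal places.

109.05

Laspeyres component (base-period weights):
ΣP(Q2 2014)Q(Q1 2014) = 2703×2 + 999×6 + 285×4 = 5406 + 5994 + 1140 = 12540
ΣP(Q1 2014)Q(Q1 2014) = 2938×2 + 764×6 + 260×4 = 5876 + 4584 + 1040 = 11500
L = 12540 / 11500 × 100 = 109.0435
Paasche component (current-period weights):
ΣP(Q2 2014)Q(Q2 2014) = 2703×2 + 999×6 + 285×5 = 5406 + 5994 + 1425 = 12825
ΣP(Q1 2014)Q(Q2 2014) = 2938×2 + 764×6 + 260×5 = 5876 + 4584 + 1300 = 11760
P = 12825 / 11760 × 100 = 109.0561
Fisher = √(L × P) = √(109.0435 × 109.0561) = 109.0498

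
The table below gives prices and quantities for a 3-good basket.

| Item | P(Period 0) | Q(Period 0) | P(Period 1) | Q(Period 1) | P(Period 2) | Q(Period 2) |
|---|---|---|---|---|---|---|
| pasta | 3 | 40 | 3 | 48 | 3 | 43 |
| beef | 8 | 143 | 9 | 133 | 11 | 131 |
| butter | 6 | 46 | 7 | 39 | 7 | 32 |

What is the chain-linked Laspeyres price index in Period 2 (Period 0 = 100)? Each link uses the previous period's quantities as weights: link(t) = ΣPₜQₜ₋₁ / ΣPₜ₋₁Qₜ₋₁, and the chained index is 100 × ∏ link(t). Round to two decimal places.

130.78

Link Period 0→Period 1:
ΣP(Period 1)Q(Period 0) = 3×40 + 9×143 + 7×46 = 120 + 1287 + 322 = 1729
ΣP(Period 0)Q(Period 0) = 3×40 + 8×143 + 6×46 = 120 + 1144 + 276 = 1540
link = 1729/1540 = 1.122727
Link Period 1→Period 2:
ΣP(Period 2)Q(Period 1) = 3×48 + 11×133 + 7×39 = 144 + 1463 + 273 = 1880
ΣP(Period 1)Q(Period 1) = 3×48 + 9×133 + 7×39 = 144 + 1197 + 273 = 1614
link = 1880/1614 = 1.164808
Chained index = 100 × 1.122727 × 1.164808 = 130.7762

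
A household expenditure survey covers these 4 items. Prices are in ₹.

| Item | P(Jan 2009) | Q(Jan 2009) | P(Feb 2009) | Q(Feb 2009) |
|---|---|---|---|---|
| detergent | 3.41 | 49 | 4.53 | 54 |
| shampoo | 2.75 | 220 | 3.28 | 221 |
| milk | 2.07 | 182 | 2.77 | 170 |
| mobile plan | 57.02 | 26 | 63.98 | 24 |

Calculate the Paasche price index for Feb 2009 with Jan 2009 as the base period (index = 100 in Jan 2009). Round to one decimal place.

Paasche price index uses current-period quantities as weights.
ΣP(Feb 2009)·Q(Feb 2009) = 4.53×54 + 3.28×221 + 2.77×170 + 63.98×24 = 244.62 + 724.88 + 470.9 + 1535.52 = 2975.92
ΣP(Jan 2009)·Q(Feb 2009) = 3.41×54 + 2.75×221 + 2.07×170 + 57.02×24 = 184.14 + 607.75 + 351.9 + 1368.48 = 2512.27
Index = 2975.92 / 2512.27 × 100 = 118.4554

118.5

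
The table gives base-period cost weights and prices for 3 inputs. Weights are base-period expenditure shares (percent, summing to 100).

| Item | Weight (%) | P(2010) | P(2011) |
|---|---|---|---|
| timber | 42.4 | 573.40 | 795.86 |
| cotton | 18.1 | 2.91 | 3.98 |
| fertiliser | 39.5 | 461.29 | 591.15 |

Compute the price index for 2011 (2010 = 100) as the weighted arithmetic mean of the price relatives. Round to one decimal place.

134.2

timber: 42.4 × (795.86/573.40) = 42.4 × 1.387967 = 58.8498
cotton: 18.1 × (3.98/2.91) = 18.1 × 1.367698 = 24.7553
fertiliser: 39.5 × (591.15/461.29) = 39.5 × 1.281515 = 50.6198
Index = Σ wᵢ·(p₁ᵢ/p₀ᵢ) = 58.8498 + 24.7553 + 50.6198 = 134.2249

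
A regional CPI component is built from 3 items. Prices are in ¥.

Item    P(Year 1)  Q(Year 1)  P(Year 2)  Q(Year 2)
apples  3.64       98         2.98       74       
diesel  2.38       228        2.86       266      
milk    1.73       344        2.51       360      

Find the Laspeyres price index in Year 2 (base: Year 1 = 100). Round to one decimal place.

Laspeyres price index uses base-period quantities as weights.
ΣP(Year 2)·Q(Year 1) = 2.98×98 + 2.86×228 + 2.51×344 = 292.04 + 652.08 + 863.44 = 1807.56
ΣP(Year 1)·Q(Year 1) = 3.64×98 + 2.38×228 + 1.73×344 = 356.72 + 542.64 + 595.12 = 1494.48
Index = 1807.56 / 1494.48 × 100 = 120.9491

120.9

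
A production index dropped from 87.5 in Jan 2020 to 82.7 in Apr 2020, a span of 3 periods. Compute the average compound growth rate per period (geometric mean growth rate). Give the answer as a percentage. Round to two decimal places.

-1.86%

Growth factor = (82.7/87.5)^(1/3) = (0.945143)^(1/3) = 0.981369
Growth rate = 0.981369 − 1 = -0.018631 = -1.8631%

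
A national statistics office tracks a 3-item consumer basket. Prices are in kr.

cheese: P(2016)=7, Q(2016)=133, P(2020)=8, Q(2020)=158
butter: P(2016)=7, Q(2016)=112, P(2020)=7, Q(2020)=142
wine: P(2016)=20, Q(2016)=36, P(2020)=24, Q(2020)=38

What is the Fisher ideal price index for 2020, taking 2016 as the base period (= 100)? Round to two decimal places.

Laspeyres component (base-period weights):
ΣP(2020)Q(2016) = 8×133 + 7×112 + 24×36 = 1064 + 784 + 864 = 2712
ΣP(2016)Q(2016) = 7×133 + 7×112 + 20×36 = 931 + 784 + 720 = 2435
L = 2712 / 2435 × 100 = 111.3758
Paasche component (current-period weights):
ΣP(2020)Q(2020) = 8×158 + 7×142 + 24×38 = 1264 + 994 + 912 = 3170
ΣP(2016)Q(2020) = 7×158 + 7×142 + 20×38 = 1106 + 994 + 760 = 2860
P = 3170 / 2860 × 100 = 110.8392
Fisher = √(L × P) = √(111.3758 × 110.8392) = 111.1071

111.11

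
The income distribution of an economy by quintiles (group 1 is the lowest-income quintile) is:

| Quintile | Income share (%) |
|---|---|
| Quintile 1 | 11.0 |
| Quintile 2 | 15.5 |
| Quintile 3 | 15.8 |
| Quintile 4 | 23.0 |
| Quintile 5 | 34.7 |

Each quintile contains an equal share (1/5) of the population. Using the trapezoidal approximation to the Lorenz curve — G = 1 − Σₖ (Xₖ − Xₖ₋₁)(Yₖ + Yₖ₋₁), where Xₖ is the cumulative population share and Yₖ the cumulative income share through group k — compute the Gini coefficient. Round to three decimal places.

0.220

Cumulative income shares Yₖ: 0.1100, 0.2650, 0.4230, 0.6530, 1.0000
Σ (Xₖ−Xₖ₋₁)(Yₖ+Yₖ₋₁) = (1/5)(0.1100+0.0000) + (1/5)(0.2650+0.1100) + (1/5)(0.4230+0.2650) + (1/5)(0.6530+0.4230) + (1/5)(1.0000+0.6530)
  = 0.0220 + 0.0750 + 0.1376 + 0.2152 + 0.3306 = 0.7804
G = 1 − 0.7804 = 0.2196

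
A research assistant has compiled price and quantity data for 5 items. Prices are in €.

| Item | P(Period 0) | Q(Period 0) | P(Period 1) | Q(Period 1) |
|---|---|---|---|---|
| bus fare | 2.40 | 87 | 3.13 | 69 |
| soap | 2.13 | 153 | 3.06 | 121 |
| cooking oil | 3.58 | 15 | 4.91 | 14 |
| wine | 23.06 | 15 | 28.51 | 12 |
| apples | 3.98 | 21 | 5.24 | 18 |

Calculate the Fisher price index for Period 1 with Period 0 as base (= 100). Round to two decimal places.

Laspeyres component (base-period weights):
ΣP(Period 1)Q(Period 0) = 3.13×87 + 3.06×153 + 4.91×15 + 28.51×15 + 5.24×21 = 272.31 + 468.18 + 73.65 + 427.65 + 110.04 = 1351.83
ΣP(Period 0)Q(Period 0) = 2.40×87 + 2.13×153 + 3.58×15 + 23.06×15 + 3.98×21 = 208.8 + 325.89 + 53.7 + 345.9 + 83.58 = 1017.87
L = 1351.83 / 1017.87 × 100 = 132.8097
Paasche component (current-period weights):
ΣP(Period 1)Q(Period 1) = 3.13×69 + 3.06×121 + 4.91×14 + 28.51×12 + 5.24×18 = 215.97 + 370.26 + 68.74 + 342.12 + 94.32 = 1091.41
ΣP(Period 0)Q(Period 1) = 2.40×69 + 2.13×121 + 3.58×14 + 23.06×12 + 3.98×18 = 165.6 + 257.73 + 50.12 + 276.72 + 71.64 = 821.81
P = 1091.41 / 821.81 × 100 = 132.8056
Fisher = √(L × P) = √(132.8097 × 132.8056) = 132.8077

132.81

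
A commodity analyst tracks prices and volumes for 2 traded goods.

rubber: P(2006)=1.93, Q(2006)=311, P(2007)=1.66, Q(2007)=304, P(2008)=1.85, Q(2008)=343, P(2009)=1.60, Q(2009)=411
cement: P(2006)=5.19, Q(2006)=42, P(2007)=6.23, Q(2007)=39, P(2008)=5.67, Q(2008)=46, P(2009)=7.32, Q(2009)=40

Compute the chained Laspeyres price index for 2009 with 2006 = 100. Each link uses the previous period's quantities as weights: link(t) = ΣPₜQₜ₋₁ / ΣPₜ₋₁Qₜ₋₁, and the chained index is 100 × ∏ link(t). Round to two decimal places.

Link 2006→2007:
ΣP(2007)Q(2006) = 1.66×311 + 6.23×42 = 516.26 + 261.66 = 777.92
ΣP(2006)Q(2006) = 1.93×311 + 5.19×42 = 600.23 + 217.98 = 818.21
link = 777.92/818.21 = 0.950758
Link 2007→2008:
ΣP(2008)Q(2007) = 1.85×304 + 5.67×39 = 562.4 + 221.13 = 783.53
ΣP(2007)Q(2007) = 1.66×304 + 6.23×39 = 504.64 + 242.97 = 747.61
link = 783.53/747.61 = 1.048046
Link 2008→2009:
ΣP(2009)Q(2008) = 1.60×343 + 7.32×46 = 548.8 + 336.72 = 885.52
ΣP(2008)Q(2008) = 1.85×343 + 5.67×46 = 634.55 + 260.82 = 895.37
link = 885.52/895.37 = 0.988999
Chained index = 100 × 0.950758 × 1.048046 × 0.988999 = 98.5477

98.55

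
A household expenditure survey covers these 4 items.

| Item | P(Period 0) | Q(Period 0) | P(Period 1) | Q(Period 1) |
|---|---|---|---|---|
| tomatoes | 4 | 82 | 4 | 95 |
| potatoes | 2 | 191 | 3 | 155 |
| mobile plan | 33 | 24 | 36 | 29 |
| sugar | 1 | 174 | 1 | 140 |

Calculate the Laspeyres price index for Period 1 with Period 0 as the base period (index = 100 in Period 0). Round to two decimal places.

115.69

Laspeyres price index uses base-period quantities as weights.
ΣP(Period 1)·Q(Period 0) = 4×82 + 3×191 + 36×24 + 1×174 = 328 + 573 + 864 + 174 = 1939
ΣP(Period 0)·Q(Period 0) = 4×82 + 2×191 + 33×24 + 1×174 = 328 + 382 + 792 + 174 = 1676
Index = 1939 / 1676 × 100 = 115.6921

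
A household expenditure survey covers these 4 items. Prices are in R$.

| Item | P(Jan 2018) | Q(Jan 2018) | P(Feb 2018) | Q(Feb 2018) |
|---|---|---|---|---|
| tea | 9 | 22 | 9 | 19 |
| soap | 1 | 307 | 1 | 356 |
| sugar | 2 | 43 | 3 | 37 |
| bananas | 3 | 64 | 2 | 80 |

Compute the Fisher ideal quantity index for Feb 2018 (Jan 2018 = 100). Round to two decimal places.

106.06

Laspeyres component (base-period weights):
ΣP(Jan 2018)Q(Feb 2018) = 9×19 + 1×356 + 2×37 + 3×80 = 171 + 356 + 74 + 240 = 841
ΣP(Jan 2018)Q(Jan 2018) = 9×22 + 1×307 + 2×43 + 3×64 = 198 + 307 + 86 + 192 = 783
L = 841 / 783 × 100 = 107.4074
Paasche component (current-period weights):
ΣP(Feb 2018)Q(Feb 2018) = 9×19 + 1×356 + 3×37 + 2×80 = 171 + 356 + 111 + 160 = 798
ΣP(Feb 2018)Q(Jan 2018) = 9×22 + 1×307 + 3×43 + 2×64 = 198 + 307 + 129 + 128 = 762
P = 798 / 762 × 100 = 104.7244
Fisher = √(L × P) = √(107.4074 × 104.7244) = 106.0574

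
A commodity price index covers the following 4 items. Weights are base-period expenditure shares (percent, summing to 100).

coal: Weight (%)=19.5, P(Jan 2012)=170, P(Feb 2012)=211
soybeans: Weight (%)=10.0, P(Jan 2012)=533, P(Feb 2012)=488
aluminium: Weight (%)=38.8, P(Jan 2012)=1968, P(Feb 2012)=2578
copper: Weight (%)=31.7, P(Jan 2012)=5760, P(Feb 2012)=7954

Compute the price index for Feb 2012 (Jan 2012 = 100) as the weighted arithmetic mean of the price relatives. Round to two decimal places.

coal: 19.5 × (211/170) = 19.5 × 1.241176 = 24.2029
soybeans: 10.0 × (488/533) = 10.0 × 0.915572 = 9.1557
aluminium: 38.8 × (2578/1968) = 38.8 × 1.309959 = 50.8264
copper: 31.7 × (7954/5760) = 31.7 × 1.380903 = 43.7746
Index = Σ wᵢ·(p₁ᵢ/p₀ᵢ) = 24.2029 + 9.1557 + 50.8264 + 43.7746 = 127.9597

127.96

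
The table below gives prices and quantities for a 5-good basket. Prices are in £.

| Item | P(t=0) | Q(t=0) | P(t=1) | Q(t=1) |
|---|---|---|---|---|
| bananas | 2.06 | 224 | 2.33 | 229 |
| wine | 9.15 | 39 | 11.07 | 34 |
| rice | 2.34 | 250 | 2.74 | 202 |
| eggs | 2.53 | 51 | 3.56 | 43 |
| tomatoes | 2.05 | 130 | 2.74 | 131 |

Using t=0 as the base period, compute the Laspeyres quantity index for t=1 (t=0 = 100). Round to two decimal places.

90.77

Laspeyres quantity index uses base-period prices as weights.
ΣP(t=0)·Q(t=1) = 2.06×229 + 9.15×34 + 2.34×202 + 2.53×43 + 2.05×131 = 471.74 + 311.1 + 472.68 + 108.79 + 268.55 = 1632.86
ΣP(t=0)·Q(t=0) = 2.06×224 + 9.15×39 + 2.34×250 + 2.53×51 + 2.05×130 = 461.44 + 356.85 + 585 + 129.03 + 266.5 = 1798.82
Index = 1632.86 / 1798.82 × 100 = 90.7740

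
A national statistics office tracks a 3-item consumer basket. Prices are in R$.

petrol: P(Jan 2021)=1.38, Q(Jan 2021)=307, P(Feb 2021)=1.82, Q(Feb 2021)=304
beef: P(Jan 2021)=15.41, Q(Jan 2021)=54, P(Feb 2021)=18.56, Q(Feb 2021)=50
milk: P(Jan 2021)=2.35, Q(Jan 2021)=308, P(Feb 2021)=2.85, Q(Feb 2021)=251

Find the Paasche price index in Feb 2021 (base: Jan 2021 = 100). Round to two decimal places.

Paasche price index uses current-period quantities as weights.
ΣP(Feb 2021)·Q(Feb 2021) = 1.82×304 + 18.56×50 + 2.85×251 = 553.28 + 928 + 715.35 = 2196.63
ΣP(Jan 2021)·Q(Feb 2021) = 1.38×304 + 15.41×50 + 2.35×251 = 419.52 + 770.5 + 589.85 = 1779.87
Index = 2196.63 / 1779.87 × 100 = 123.4152

123.42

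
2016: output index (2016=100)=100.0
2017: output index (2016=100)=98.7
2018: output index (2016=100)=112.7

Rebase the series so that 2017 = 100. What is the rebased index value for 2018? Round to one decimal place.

114.2

Rebased(2018) = 112.7 / 98.7 × 100 = 114.1844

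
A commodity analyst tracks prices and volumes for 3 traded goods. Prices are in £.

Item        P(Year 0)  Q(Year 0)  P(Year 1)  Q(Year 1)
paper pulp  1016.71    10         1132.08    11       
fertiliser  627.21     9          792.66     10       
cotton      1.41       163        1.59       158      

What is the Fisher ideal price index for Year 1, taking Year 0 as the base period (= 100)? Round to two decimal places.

Laspeyres component (base-period weights):
ΣP(Year 1)Q(Year 0) = 1132.08×10 + 792.66×9 + 1.59×163 = 11320.8 + 7133.94 + 259.17 = 18713.91
ΣP(Year 0)Q(Year 0) = 1016.71×10 + 627.21×9 + 1.41×163 = 10167.1 + 5644.89 + 229.83 = 16041.82
L = 18713.91 / 16041.82 × 100 = 116.6570
Paasche component (current-period weights):
ΣP(Year 1)Q(Year 1) = 1132.08×11 + 792.66×10 + 1.59×158 = 12452.88 + 7926.6 + 251.22 = 20630.7
ΣP(Year 0)Q(Year 1) = 1016.71×11 + 627.21×10 + 1.41×158 = 11183.81 + 6272.1 + 222.78 = 17678.69
P = 20630.7 / 17678.69 × 100 = 116.6981
Fisher = √(L × P) = √(116.6570 × 116.6981) = 116.6776

116.68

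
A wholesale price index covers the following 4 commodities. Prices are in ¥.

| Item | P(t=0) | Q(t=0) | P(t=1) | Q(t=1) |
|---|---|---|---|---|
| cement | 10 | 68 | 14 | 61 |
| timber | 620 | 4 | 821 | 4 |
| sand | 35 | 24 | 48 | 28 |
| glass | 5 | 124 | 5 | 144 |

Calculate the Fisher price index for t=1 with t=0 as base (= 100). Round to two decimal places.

Laspeyres component (base-period weights):
ΣP(t=1)Q(t=0) = 14×68 + 821×4 + 48×24 + 5×124 = 952 + 3284 + 1152 + 620 = 6008
ΣP(t=0)Q(t=0) = 10×68 + 620×4 + 35×24 + 5×124 = 680 + 2480 + 840 + 620 = 4620
L = 6008 / 4620 × 100 = 130.0433
Paasche component (current-period weights):
ΣP(t=1)Q(t=1) = 14×61 + 821×4 + 48×28 + 5×144 = 854 + 3284 + 1344 + 720 = 6202
ΣP(t=0)Q(t=1) = 10×61 + 620×4 + 35×28 + 5×144 = 610 + 2480 + 980 + 720 = 4790
P = 6202 / 4790 × 100 = 129.4781
Fisher = √(L × P) = √(130.0433 × 129.4781) = 129.7604

129.76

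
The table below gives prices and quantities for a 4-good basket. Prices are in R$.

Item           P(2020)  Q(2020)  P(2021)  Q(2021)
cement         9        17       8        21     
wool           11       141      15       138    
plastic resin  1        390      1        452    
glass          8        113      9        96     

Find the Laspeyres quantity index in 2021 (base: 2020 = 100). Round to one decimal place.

Laspeyres quantity index uses base-period prices as weights.
ΣP(2020)·Q(2021) = 9×21 + 11×138 + 1×452 + 8×96 = 189 + 1518 + 452 + 768 = 2927
ΣP(2020)·Q(2020) = 9×17 + 11×141 + 1×390 + 8×113 = 153 + 1551 + 390 + 904 = 2998
Index = 2927 / 2998 × 100 = 97.6318

97.6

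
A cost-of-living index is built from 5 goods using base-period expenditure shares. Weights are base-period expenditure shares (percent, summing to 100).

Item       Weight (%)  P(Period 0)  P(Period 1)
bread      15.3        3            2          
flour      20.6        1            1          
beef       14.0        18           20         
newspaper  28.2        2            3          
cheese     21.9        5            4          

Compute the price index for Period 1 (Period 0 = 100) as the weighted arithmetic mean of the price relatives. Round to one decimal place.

bread: 15.3 × (2/3) = 15.3 × 0.666667 = 10.2000
flour: 20.6 × (1/1) = 20.6 × 1.000000 = 20.6000
beef: 14.0 × (20/18) = 14.0 × 1.111111 = 15.5556
newspaper: 28.2 × (3/2) = 28.2 × 1.500000 = 42.3000
cheese: 21.9 × (4/5) = 21.9 × 0.800000 = 17.5200
Index = Σ wᵢ·(p₁ᵢ/p₀ᵢ) = 10.2000 + 20.6000 + 15.5556 + 42.3000 + 17.5200 = 106.1756

106.2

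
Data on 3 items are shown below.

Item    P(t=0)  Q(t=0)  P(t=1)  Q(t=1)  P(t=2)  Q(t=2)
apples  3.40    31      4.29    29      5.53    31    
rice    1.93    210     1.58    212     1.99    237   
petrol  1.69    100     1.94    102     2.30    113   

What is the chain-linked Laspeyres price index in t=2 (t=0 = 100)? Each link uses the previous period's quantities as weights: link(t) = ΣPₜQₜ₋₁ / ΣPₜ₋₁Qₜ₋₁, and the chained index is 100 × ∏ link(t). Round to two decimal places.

120.46

Link t=0→t=1:
ΣP(t=1)Q(t=0) = 4.29×31 + 1.58×210 + 1.94×100 = 132.99 + 331.8 + 194 = 658.79
ΣP(t=0)Q(t=0) = 3.40×31 + 1.93×210 + 1.69×100 = 105.4 + 405.3 + 169 = 679.7
link = 658.79/679.7 = 0.969236
Link t=1→t=2:
ΣP(t=2)Q(t=1) = 5.53×29 + 1.99×212 + 2.30×102 = 160.37 + 421.88 + 234.6 = 816.85
ΣP(t=1)Q(t=1) = 4.29×29 + 1.58×212 + 1.94×102 = 124.41 + 334.96 + 197.88 = 657.25
link = 816.85/657.25 = 1.242830
Chained index = 100 × 0.969236 × 1.242830 = 120.4596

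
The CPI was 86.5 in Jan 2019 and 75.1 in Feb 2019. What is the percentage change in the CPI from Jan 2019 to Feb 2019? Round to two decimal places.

Change = (75.1 − 86.5) / 86.5 × 100
       = -11.4 / 86.5 × 100 = -13.1792%

-13.18%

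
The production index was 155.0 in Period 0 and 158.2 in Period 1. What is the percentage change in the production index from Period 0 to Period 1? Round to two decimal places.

Change = (158.2 − 155.0) / 155.0 × 100
       = 3.2 / 155.0 × 100 = 2.0645%

2.06%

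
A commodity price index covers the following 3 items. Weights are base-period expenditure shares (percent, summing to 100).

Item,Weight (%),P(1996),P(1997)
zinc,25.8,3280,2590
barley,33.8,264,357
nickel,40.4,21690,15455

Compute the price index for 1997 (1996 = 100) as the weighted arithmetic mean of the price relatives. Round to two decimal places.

94.87

zinc: 25.8 × (2590/3280) = 25.8 × 0.789634 = 20.3726
barley: 33.8 × (357/264) = 33.8 × 1.352273 = 45.7068
nickel: 40.4 × (15455/21690) = 40.4 × 0.712540 = 28.7866
Index = Σ wᵢ·(p₁ᵢ/p₀ᵢ) = 20.3726 + 45.7068 + 28.7866 = 94.8660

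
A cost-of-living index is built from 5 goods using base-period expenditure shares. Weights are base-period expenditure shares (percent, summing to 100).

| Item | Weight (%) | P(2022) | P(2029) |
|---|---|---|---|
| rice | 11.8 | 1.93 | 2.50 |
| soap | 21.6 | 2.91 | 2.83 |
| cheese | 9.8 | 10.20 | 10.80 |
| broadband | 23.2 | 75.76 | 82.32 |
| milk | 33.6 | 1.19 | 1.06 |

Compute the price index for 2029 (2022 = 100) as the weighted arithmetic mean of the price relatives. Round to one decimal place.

101.8

rice: 11.8 × (2.50/1.93) = 11.8 × 1.295337 = 15.2850
soap: 21.6 × (2.83/2.91) = 21.6 × 0.972509 = 21.0062
cheese: 9.8 × (10.80/10.20) = 9.8 × 1.058824 = 10.3765
broadband: 23.2 × (82.32/75.76) = 23.2 × 1.086589 = 25.2089
milk: 33.6 × (1.06/1.19) = 33.6 × 0.890756 = 29.9294
Index = Σ wᵢ·(p₁ᵢ/p₀ᵢ) = 15.2850 + 21.0062 + 10.3765 + 25.2089 + 29.9294 = 101.8059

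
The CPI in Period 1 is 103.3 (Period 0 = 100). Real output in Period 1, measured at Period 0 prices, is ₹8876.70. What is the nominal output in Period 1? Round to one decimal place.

Nominal = Real × (Index/100) = 8876.70 × (103.3/100)
        = 8876.70 × 1.033 = 9169.6311

9169.6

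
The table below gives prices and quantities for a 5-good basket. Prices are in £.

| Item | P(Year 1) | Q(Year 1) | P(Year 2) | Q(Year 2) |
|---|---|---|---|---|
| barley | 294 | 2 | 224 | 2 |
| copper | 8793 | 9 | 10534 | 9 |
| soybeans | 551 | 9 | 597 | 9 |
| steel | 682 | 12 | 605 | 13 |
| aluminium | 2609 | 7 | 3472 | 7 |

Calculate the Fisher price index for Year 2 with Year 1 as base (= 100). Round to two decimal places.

Laspeyres component (base-period weights):
ΣP(Year 2)Q(Year 1) = 224×2 + 10534×9 + 597×9 + 605×12 + 3472×7 = 448 + 94806 + 5373 + 7260 + 24304 = 132191
ΣP(Year 1)Q(Year 1) = 294×2 + 8793×9 + 551×9 + 682×12 + 2609×7 = 588 + 79137 + 4959 + 8184 + 18263 = 111131
L = 132191 / 111131 × 100 = 118.9506
Paasche component (current-period weights):
ΣP(Year 2)Q(Year 2) = 224×2 + 10534×9 + 597×9 + 605×13 + 3472×7 = 448 + 94806 + 5373 + 7865 + 24304 = 132796
ΣP(Year 1)Q(Year 2) = 294×2 + 8793×9 + 551×9 + 682×13 + 2609×7 = 588 + 79137 + 4959 + 8866 + 18263 = 111813
P = 132796 / 111813 × 100 = 118.7662
Fisher = √(L × P) = √(118.9506 × 118.7662) = 118.8583

118.86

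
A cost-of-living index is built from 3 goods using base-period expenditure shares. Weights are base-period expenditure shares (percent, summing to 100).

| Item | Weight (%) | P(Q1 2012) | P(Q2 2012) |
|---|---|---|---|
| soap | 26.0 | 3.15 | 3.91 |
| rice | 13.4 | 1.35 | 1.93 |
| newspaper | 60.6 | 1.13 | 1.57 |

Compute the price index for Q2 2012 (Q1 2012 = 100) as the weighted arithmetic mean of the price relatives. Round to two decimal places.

soap: 26.0 × (3.91/3.15) = 26.0 × 1.241270 = 32.2730
rice: 13.4 × (1.93/1.35) = 13.4 × 1.429630 = 19.1570
newspaper: 60.6 × (1.57/1.13) = 60.6 × 1.389381 = 84.1965
Index = Σ wᵢ·(p₁ᵢ/p₀ᵢ) = 32.2730 + 19.1570 + 84.1965 = 135.6265

135.63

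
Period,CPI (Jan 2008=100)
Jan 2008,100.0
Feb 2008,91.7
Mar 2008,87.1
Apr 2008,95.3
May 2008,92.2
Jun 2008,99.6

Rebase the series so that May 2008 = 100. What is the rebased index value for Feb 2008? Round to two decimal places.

Rebased(Feb 2008) = 91.7 / 92.2 × 100 = 99.4577

99.46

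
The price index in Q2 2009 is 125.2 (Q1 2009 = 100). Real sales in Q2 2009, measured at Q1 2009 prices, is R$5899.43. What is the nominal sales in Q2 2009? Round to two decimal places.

Nominal = Real × (Index/100) = 5899.43 × (125.2/100)
        = 5899.43 × 1.252 = 7386.0864

7386.09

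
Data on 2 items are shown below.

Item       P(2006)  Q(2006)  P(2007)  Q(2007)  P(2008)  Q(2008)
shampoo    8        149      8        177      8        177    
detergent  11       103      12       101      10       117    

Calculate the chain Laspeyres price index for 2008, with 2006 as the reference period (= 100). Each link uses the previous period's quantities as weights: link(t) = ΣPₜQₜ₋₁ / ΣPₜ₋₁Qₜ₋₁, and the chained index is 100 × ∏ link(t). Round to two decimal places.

Link 2006→2007:
ΣP(2007)Q(2006) = 8×149 + 12×103 = 1192 + 1236 = 2428
ΣP(2006)Q(2006) = 8×149 + 11×103 = 1192 + 1133 = 2325
link = 2428/2325 = 1.044301
Link 2007→2008:
ΣP(2008)Q(2007) = 8×177 + 10×101 = 1416 + 1010 = 2426
ΣP(2007)Q(2007) = 8×177 + 12×101 = 1416 + 1212 = 2628
link = 2426/2628 = 0.923135
Chained index = 100 × 1.044301 × 0.923135 = 96.4031

96.40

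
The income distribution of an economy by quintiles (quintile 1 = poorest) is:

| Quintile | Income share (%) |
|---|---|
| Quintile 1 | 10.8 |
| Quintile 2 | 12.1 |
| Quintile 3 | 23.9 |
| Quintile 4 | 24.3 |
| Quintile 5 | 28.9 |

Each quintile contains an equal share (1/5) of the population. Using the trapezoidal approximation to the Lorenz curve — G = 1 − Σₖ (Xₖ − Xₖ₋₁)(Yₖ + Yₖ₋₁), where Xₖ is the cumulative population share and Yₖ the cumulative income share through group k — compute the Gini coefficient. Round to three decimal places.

Cumulative income shares Yₖ: 0.1080, 0.2290, 0.4680, 0.7110, 1.0000
Σ (Xₖ−Xₖ₋₁)(Yₖ+Yₖ₋₁) = (1/5)(0.1080+0.0000) + (1/5)(0.2290+0.1080) + (1/5)(0.4680+0.2290) + (1/5)(0.7110+0.4680) + (1/5)(1.0000+0.7110)
  = 0.0216 + 0.0674 + 0.1394 + 0.2358 + 0.3422 = 0.8064
G = 1 − 0.8064 = 0.1936

0.194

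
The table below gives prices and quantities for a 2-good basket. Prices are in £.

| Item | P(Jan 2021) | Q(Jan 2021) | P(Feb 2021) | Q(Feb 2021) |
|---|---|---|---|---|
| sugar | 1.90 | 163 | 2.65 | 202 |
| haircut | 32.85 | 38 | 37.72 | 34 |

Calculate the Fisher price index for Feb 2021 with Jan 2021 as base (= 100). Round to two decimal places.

120.42

Laspeyres component (base-period weights):
ΣP(Feb 2021)Q(Jan 2021) = 2.65×163 + 37.72×38 = 431.95 + 1433.36 = 1865.31
ΣP(Jan 2021)Q(Jan 2021) = 1.90×163 + 32.85×38 = 309.7 + 1248.3 = 1558
L = 1865.31 / 1558 × 100 = 119.7246
Paasche component (current-period weights):
ΣP(Feb 2021)Q(Feb 2021) = 2.65×202 + 37.72×34 = 535.3 + 1282.48 = 1817.78
ΣP(Jan 2021)Q(Feb 2021) = 1.90×202 + 32.85×34 = 383.8 + 1116.9 = 1500.7
P = 1817.78 / 1500.7 × 100 = 121.1288
Fisher = √(L × P) = √(119.7246 × 121.1288) = 120.4247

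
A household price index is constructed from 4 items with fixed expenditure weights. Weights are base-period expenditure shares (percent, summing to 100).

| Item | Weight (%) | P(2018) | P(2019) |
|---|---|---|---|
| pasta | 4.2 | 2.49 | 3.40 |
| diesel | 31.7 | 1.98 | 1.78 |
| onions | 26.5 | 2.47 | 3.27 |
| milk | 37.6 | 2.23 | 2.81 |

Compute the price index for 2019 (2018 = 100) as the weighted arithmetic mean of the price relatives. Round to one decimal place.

116.7

pasta: 4.2 × (3.40/2.49) = 4.2 × 1.365462 = 5.7349
diesel: 31.7 × (1.78/1.98) = 31.7 × 0.898990 = 28.4980
onions: 26.5 × (3.27/2.47) = 26.5 × 1.323887 = 35.0830
milk: 37.6 × (2.81/2.23) = 37.6 × 1.260090 = 47.3794
Index = Σ wᵢ·(p₁ᵢ/p₀ᵢ) = 5.7349 + 28.4980 + 35.0830 + 47.3794 = 116.6953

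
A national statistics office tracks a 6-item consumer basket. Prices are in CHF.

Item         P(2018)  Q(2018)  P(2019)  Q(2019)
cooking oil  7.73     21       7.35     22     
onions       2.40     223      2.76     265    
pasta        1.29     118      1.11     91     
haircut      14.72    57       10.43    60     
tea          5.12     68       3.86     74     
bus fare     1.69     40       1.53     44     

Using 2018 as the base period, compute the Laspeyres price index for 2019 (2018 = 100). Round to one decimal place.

Laspeyres price index uses base-period quantities as weights.
ΣP(2019)·Q(2018) = 7.35×21 + 2.76×223 + 1.11×118 + 10.43×57 + 3.86×68 + 1.53×40 = 154.35 + 615.48 + 130.98 + 594.51 + 262.48 + 61.2 = 1819
ΣP(2018)·Q(2018) = 7.73×21 + 2.40×223 + 1.29×118 + 14.72×57 + 5.12×68 + 1.69×40 = 162.33 + 535.2 + 152.22 + 839.04 + 348.16 + 67.6 = 2104.55
Index = 1819 / 2104.55 × 100 = 86.4318

86.4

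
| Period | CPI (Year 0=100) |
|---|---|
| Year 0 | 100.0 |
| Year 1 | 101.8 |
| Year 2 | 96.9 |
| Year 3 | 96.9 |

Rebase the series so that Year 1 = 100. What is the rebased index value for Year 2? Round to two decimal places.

Rebased(Year 2) = 96.9 / 101.8 × 100 = 95.1866

95.19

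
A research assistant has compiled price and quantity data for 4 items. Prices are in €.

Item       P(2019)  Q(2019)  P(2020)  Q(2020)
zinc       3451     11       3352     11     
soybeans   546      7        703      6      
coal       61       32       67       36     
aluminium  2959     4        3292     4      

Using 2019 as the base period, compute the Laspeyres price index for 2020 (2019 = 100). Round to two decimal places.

102.76

Laspeyres price index uses base-period quantities as weights.
ΣP(2020)·Q(2019) = 3352×11 + 703×7 + 67×32 + 3292×4 = 36872 + 4921 + 2144 + 13168 = 57105
ΣP(2019)·Q(2019) = 3451×11 + 546×7 + 61×32 + 2959×4 = 37961 + 3822 + 1952 + 11836 = 55571
Index = 57105 / 55571 × 100 = 102.7604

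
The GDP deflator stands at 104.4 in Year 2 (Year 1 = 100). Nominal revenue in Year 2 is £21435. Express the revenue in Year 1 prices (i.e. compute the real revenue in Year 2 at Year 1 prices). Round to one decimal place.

Real = Nominal ÷ (Index/100) = 21435 ÷ (104.4/100)
     = 21435 ÷ 1.044 = 20531.6092

20531.6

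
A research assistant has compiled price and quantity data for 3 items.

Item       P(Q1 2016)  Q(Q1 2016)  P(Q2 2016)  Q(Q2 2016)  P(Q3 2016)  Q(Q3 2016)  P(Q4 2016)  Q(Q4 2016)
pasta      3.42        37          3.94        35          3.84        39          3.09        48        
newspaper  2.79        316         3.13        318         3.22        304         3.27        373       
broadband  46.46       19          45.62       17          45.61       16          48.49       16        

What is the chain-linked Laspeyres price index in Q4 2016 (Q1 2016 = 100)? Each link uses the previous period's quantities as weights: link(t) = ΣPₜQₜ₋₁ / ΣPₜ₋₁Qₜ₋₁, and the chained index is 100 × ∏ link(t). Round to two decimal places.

Link Q1 2016→Q2 2016:
ΣP(Q2 2016)Q(Q1 2016) = 3.94×37 + 3.13×316 + 45.62×19 = 145.78 + 989.08 + 866.78 = 2001.64
ΣP(Q1 2016)Q(Q1 2016) = 3.42×37 + 2.79×316 + 46.46×19 = 126.54 + 881.64 + 882.74 = 1890.92
link = 2001.64/1890.92 = 1.058554
Link Q2 2016→Q3 2016:
ΣP(Q3 2016)Q(Q2 2016) = 3.84×35 + 3.22×318 + 45.61×17 = 134.4 + 1023.96 + 775.37 = 1933.73
ΣP(Q2 2016)Q(Q2 2016) = 3.94×35 + 3.13×318 + 45.62×17 = 137.9 + 995.34 + 775.54 = 1908.78
link = 1933.73/1908.78 = 1.013071
Link Q3 2016→Q4 2016:
ΣP(Q4 2016)Q(Q3 2016) = 3.09×39 + 3.27×304 + 48.49×16 = 120.51 + 994.08 + 775.84 = 1890.43
ΣP(Q3 2016)Q(Q3 2016) = 3.84×39 + 3.22×304 + 45.61×16 = 149.76 + 978.88 + 729.76 = 1858.4
link = 1890.43/1858.4 = 1.017235
Chained index = 100 × 1.058554 × 1.013071 × 1.017235 = 109.0873

109.09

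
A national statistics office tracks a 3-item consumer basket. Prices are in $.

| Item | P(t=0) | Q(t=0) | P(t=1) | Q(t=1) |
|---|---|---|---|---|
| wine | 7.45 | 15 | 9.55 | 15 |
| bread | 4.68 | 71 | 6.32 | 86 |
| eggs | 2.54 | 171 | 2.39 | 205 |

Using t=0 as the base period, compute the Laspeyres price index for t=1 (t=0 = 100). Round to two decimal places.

113.92

Laspeyres price index uses base-period quantities as weights.
ΣP(t=1)·Q(t=0) = 9.55×15 + 6.32×71 + 2.39×171 = 143.25 + 448.72 + 408.69 = 1000.66
ΣP(t=0)·Q(t=0) = 7.45×15 + 4.68×71 + 2.54×171 = 111.75 + 332.28 + 434.34 = 878.37
Index = 1000.66 / 878.37 × 100 = 113.9224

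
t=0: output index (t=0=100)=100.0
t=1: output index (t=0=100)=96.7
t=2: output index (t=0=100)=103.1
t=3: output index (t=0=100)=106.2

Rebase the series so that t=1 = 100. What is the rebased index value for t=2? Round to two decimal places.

Rebased(t=2) = 103.1 / 96.7 × 100 = 106.6184

106.62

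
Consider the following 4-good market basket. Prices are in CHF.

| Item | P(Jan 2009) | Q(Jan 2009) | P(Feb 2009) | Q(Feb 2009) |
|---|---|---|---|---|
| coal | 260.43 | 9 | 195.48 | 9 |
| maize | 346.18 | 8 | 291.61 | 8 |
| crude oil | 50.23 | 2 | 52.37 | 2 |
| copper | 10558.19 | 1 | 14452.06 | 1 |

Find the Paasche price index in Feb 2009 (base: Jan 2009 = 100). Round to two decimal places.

Paasche price index uses current-period quantities as weights.
ΣP(Feb 2009)·Q(Feb 2009) = 195.48×9 + 291.61×8 + 52.37×2 + 14452.06×1 = 1759.32 + 2332.88 + 104.74 + 14452.06 = 18649
ΣP(Jan 2009)·Q(Feb 2009) = 260.43×9 + 346.18×8 + 50.23×2 + 10558.19×1 = 2343.87 + 2769.44 + 100.46 + 10558.19 = 15771.96
Index = 18649 / 15771.96 × 100 = 118.2415

118.24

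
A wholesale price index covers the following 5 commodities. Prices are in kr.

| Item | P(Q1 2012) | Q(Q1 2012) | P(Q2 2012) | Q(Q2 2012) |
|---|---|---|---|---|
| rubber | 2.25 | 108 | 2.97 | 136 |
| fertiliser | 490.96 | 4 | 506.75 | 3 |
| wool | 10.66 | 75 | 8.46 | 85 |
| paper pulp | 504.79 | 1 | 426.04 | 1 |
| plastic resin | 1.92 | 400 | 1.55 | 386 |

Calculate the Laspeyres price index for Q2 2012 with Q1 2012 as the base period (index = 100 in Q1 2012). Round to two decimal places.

94.14

Laspeyres price index uses base-period quantities as weights.
ΣP(Q2 2012)·Q(Q1 2012) = 2.97×108 + 506.75×4 + 8.46×75 + 426.04×1 + 1.55×400 = 320.76 + 2027 + 634.5 + 426.04 + 620 = 4028.3
ΣP(Q1 2012)·Q(Q1 2012) = 2.25×108 + 490.96×4 + 10.66×75 + 504.79×1 + 1.92×400 = 243 + 1963.84 + 799.5 + 504.79 + 768 = 4279.13
Index = 4028.3 / 4279.13 × 100 = 94.1383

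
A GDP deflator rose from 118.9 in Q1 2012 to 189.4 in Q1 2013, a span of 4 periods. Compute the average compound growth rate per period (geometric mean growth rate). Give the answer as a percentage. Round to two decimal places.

Growth factor = (189.4/118.9)^(1/4) = (1.592935)^(1/4) = 1.123439
Growth rate = 1.123439 − 1 = 0.123439 = 12.3439%

12.34%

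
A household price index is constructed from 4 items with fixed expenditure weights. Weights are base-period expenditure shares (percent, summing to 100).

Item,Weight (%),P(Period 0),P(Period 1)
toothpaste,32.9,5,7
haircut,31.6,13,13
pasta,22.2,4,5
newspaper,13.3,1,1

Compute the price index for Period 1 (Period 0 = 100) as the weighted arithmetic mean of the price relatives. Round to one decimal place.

118.7

toothpaste: 32.9 × (7/5) = 32.9 × 1.400000 = 46.0600
haircut: 31.6 × (13/13) = 31.6 × 1.000000 = 31.6000
pasta: 22.2 × (5/4) = 22.2 × 1.250000 = 27.7500
newspaper: 13.3 × (1/1) = 13.3 × 1.000000 = 13.3000
Index = Σ wᵢ·(p₁ᵢ/p₀ᵢ) = 46.0600 + 31.6000 + 27.7500 + 13.3000 = 118.7100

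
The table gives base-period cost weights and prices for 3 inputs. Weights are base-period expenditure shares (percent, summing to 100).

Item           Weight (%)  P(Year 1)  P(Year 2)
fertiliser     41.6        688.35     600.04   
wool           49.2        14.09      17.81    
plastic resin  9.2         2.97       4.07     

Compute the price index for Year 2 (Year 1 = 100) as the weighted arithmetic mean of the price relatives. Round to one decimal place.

fertiliser: 41.6 × (600.04/688.35) = 41.6 × 0.871708 = 36.2630
wool: 49.2 × (17.81/14.09) = 49.2 × 1.264017 = 62.1896
plastic resin: 9.2 × (4.07/2.97) = 9.2 × 1.370370 = 12.6074
Index = Σ wᵢ·(p₁ᵢ/p₀ᵢ) = 36.2630 + 62.1896 + 12.6074 = 111.0601

111.1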